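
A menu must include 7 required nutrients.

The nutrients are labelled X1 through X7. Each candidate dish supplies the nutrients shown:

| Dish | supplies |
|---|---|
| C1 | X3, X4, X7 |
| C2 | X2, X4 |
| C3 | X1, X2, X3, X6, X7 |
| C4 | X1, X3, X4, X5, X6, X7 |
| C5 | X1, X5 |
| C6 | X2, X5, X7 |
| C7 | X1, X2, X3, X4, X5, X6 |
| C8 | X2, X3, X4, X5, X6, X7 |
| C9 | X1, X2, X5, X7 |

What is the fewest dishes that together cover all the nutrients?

2

C3 and C8 together: C3 ∪ C8 = {X1, X2, X3, X4, X5, X6, X7} — every nutrient is covered.
No single dish has all 7 nutrients (the largest, C4, has 6), so 2 is optimal.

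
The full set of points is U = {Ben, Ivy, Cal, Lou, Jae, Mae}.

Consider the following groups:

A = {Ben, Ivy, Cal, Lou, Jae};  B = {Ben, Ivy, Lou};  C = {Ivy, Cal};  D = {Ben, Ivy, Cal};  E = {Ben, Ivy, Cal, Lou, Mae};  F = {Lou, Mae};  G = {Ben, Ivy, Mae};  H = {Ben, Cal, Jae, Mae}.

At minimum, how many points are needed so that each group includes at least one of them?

T = {Ivy, Mae} meets every group (each contains at least one member of T), and |T| = 2.
The groups D, F are pairwise disjoint, so any hitting set needs a separate point for each — at least 2. Hence 2 is optimal.

2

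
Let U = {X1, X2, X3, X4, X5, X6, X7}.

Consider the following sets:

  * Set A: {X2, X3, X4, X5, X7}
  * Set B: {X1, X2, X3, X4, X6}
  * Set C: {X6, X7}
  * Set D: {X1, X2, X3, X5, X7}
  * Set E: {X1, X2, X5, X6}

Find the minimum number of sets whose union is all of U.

2

B and D together: B ∪ D = {X1, X2, X3, X4, X5, X6, X7} — every item is covered.
No single set has all 7 items (the largest, A, has 5), so 2 is optimal.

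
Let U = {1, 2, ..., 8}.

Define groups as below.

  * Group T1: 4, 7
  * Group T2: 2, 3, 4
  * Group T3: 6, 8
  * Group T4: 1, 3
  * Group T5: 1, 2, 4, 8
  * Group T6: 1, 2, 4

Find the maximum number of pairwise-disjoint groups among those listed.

3

T1, T3, T4 are pairwise disjoint (T1={4,7}; T3={6,8}; T4={1,3}).
Every remaining group overlaps one of these, and no 4 of the listed groups are pairwise disjoint, so 3 is the maximum.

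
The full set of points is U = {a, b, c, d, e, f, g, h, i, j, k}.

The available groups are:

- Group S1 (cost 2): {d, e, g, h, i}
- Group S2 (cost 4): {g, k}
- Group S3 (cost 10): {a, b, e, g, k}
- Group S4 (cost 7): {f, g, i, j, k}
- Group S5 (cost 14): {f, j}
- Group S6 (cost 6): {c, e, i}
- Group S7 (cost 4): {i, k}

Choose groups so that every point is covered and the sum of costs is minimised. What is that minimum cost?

25

S1, S3, S4, S6 together cover every point (S1 ∪ S3 ∪ S4 ∪ S6 = {a, b, c, d, e, f, g, h, i, j, k}); total cost 2 + 10 + 7 + 6 = 25.
No covering selection has total cost below 25.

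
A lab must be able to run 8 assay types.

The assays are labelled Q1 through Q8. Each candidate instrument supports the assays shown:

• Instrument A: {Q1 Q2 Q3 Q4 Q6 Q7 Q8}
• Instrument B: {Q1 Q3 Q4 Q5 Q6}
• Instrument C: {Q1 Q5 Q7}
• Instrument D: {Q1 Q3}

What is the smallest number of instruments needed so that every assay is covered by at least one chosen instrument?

A and C together: A ∪ C = {Q1, Q2, Q3, Q4, Q5, Q6, Q7, Q8} — every assay is covered.
No single instrument has all 8 assays (the largest, A, has 7), so 2 is optimal.

2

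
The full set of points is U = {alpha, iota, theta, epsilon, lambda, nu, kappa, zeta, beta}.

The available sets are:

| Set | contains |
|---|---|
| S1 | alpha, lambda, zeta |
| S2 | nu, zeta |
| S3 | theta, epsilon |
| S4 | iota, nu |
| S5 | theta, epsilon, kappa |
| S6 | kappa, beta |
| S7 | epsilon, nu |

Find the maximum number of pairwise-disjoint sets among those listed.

4

S1, S3, S4, S6 are pairwise disjoint (S1={alpha,lambda,zeta}; S3={theta,epsilon}; S4={iota,nu}; S6={kappa,beta}).
Every remaining set overlaps one of these, and no 5 of the listed sets are pairwise disjoint, so 4 is the maximum.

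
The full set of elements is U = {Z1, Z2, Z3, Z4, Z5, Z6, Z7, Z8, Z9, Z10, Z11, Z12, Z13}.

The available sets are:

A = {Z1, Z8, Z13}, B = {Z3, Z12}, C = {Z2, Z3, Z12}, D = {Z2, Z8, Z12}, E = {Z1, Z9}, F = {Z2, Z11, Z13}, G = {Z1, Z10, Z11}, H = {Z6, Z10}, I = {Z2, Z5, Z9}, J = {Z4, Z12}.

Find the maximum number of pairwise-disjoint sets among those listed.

A, H, I, J are pairwise disjoint (A={Z1,Z8,Z13}; H={Z6,Z10}; I={Z2,Z5,Z9}; J={Z4,Z12}).
Every remaining set overlaps one of these, and no 5 of the listed sets are pairwise disjoint, so 4 is the maximum.

4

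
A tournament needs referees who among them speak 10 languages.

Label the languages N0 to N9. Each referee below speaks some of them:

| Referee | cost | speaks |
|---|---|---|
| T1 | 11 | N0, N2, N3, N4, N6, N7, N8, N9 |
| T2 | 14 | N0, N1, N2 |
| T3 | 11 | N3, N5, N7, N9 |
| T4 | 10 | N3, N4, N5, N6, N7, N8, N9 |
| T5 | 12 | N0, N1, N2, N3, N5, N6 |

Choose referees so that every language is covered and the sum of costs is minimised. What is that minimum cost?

T4, T5 together cover every language (T4 ∪ T5 = {N0, N1, N2, N3, N4, N5, N6, N7, N8, N9}); total cost 10 + 12 = 22.
The greedy pick T1, T5 costs 23; no covering selection beats 22.

22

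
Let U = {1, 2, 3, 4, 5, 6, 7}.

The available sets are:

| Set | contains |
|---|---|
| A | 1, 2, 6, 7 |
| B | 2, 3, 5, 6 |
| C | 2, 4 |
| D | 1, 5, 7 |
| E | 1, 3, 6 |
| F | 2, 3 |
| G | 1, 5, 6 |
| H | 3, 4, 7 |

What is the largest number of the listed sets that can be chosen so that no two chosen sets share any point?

2

G, H are pairwise disjoint (G={1,5,6}; H={3,4,7}).
Every remaining set overlaps one of these, and no 3 of the listed sets are pairwise disjoint, so 2 is the maximum.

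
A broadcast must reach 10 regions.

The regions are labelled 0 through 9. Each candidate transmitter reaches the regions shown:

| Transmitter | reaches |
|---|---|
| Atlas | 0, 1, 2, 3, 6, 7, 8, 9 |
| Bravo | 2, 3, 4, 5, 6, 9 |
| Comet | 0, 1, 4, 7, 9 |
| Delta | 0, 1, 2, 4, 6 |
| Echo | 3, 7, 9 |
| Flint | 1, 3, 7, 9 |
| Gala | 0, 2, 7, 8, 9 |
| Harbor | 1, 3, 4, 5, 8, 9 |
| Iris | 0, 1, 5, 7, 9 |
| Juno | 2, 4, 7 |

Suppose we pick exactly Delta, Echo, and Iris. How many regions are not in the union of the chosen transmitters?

Union of Delta, Echo, Iris = {0, 1, 2, 3, 4, 5, 6, 7, 9}.
Not covered: 8 — 1 region.

1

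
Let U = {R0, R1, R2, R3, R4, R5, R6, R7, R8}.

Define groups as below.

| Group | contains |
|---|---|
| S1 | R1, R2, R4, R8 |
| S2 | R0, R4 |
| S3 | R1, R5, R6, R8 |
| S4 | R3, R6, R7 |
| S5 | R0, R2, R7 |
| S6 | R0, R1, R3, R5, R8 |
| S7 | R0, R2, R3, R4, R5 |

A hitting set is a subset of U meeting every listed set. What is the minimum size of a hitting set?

The 3 points {R4, R7, R8} hit every group.
No choice of 2 points meets every group, so 3 is the minimum.

3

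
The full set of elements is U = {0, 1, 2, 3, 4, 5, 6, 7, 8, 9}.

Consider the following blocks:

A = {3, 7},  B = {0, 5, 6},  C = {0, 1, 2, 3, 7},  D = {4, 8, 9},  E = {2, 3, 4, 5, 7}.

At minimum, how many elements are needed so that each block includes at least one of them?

3

H = {5, 7, 9} meets every block (each contains at least one member of H), and |H| = 3.
The blocks A, B, D are pairwise disjoint, so any hitting set needs a separate element for each — at least 3. Hence 3 is optimal.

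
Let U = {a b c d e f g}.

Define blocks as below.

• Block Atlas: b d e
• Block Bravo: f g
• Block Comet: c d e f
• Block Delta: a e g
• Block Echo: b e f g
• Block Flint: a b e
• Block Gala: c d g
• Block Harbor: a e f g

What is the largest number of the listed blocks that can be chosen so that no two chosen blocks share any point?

2

Flint, Gala are pairwise disjoint (Flint={a,b,e}; Gala={c,d,g}).
Every remaining block overlaps one of these, and no 3 of the listed blocks are pairwise disjoint, so 2 is the maximum.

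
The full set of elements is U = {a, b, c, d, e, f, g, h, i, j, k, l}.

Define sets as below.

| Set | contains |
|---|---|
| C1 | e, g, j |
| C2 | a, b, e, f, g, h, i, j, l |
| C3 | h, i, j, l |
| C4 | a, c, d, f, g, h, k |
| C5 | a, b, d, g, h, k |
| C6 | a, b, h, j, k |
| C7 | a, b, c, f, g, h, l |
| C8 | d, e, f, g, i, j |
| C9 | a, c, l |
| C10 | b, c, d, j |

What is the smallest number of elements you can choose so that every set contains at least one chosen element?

T = {a, j} meets every set (each contains at least one member of T), and |T| = 2.
The sets C1, C9 are pairwise disjoint, so any hitting set needs a separate element for each — at least 2. Hence 2 is optimal.

2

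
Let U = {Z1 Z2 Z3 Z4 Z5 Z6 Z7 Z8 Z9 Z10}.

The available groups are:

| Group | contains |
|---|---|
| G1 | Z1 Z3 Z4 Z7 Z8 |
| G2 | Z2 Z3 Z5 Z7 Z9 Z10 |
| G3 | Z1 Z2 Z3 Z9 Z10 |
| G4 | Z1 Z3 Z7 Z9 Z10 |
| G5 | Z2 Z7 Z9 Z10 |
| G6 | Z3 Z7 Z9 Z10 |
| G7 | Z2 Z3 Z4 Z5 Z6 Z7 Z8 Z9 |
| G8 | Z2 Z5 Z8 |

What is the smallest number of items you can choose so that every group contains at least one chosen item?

2

H = {Z8, Z10} meets every group (each contains at least one member of H), and |H| = 2.
The groups G6, G8 are pairwise disjoint, so any hitting set needs a separate item for each — at least 2. Hence 2 is optimal.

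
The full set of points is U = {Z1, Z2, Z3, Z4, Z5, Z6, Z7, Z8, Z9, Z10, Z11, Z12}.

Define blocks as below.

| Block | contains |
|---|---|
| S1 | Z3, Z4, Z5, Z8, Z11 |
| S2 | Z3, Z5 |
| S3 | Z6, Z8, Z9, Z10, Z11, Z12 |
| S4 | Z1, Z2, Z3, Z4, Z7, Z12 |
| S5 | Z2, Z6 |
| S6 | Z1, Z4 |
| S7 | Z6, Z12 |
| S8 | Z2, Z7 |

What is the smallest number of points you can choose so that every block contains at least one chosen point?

The 4 points {Z1, Z2, Z5, Z12} hit every block.
The blocks S2, S3, S6, S8 are pairwise disjoint, so any hitting set needs a separate point for each — at least 4. Hence 4 is optimal.

4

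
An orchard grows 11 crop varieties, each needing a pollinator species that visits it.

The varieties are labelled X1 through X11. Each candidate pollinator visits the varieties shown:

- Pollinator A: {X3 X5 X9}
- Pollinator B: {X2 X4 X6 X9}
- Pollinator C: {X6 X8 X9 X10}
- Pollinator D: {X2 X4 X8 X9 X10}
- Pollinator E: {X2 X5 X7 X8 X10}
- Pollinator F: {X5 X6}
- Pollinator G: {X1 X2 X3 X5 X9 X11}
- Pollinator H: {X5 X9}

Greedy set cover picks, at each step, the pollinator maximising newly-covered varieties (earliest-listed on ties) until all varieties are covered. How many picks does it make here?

Greedy: pick G (covers 6 new) → pick C (covers 3 new) → pick B (covers 1 new) → pick E (covers 1 new). Total picks: 4.
(The true minimum cover uses only 3 pollinators, so greedy is not optimal here.)

4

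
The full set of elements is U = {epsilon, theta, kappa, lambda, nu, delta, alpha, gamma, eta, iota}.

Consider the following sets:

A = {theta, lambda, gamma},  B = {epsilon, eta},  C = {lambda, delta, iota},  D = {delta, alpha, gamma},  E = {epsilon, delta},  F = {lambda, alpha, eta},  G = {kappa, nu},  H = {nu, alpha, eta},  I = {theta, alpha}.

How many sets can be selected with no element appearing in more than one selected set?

4

B, C, G, I are pairwise disjoint (B={epsilon,eta}; C={lambda,delta,iota}; G={kappa,nu}; I={theta,alpha}).
Every remaining set overlaps one of these, and no 5 of the listed sets are pairwise disjoint, so 4 is the maximum.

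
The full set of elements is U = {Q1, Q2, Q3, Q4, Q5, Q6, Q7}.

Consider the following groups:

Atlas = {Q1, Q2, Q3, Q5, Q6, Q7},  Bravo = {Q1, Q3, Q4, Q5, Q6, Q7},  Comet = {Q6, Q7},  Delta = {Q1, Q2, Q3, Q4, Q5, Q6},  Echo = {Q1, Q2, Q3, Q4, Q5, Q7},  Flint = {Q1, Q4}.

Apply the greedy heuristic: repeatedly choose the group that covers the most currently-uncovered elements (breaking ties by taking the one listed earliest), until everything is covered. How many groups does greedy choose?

Greedy: pick Atlas (covers 6 new) → pick Bravo (covers 1 new). Total picks: 2.

2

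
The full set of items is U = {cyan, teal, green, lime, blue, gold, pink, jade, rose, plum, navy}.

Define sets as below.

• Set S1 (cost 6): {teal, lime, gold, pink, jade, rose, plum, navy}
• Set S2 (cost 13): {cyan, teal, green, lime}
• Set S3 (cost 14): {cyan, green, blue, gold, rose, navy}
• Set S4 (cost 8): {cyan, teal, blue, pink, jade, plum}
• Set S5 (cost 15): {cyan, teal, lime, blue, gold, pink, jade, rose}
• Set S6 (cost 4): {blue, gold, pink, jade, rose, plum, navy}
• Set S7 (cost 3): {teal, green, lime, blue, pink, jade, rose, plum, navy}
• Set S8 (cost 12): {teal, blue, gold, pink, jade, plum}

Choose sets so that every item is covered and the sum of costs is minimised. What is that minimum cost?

15

S4, S6, S7 together cover every item (S4 ∪ S6 ∪ S7 = {cyan, teal, green, lime, blue, gold, pink, jade, rose, plum, navy}); total cost 8 + 4 + 3 = 15.
No covering selection has total cost below 15.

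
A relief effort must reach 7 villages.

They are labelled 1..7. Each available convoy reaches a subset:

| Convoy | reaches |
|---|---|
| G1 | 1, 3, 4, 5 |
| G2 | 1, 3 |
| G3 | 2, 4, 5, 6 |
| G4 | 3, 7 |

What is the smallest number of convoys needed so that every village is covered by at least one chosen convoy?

3

G1 and G3 and G4 together: G1 ∪ G3 ∪ G4 = {1, 2, 3, 4, 5, 6, 7} — every village is covered.
Only G3 contains 2, so G3 is forced; the remaining 3 villages need at least 2 more convoys (each remaining convoy adds at most 2) — so at least 3 convoys are needed, and 3 is optimal.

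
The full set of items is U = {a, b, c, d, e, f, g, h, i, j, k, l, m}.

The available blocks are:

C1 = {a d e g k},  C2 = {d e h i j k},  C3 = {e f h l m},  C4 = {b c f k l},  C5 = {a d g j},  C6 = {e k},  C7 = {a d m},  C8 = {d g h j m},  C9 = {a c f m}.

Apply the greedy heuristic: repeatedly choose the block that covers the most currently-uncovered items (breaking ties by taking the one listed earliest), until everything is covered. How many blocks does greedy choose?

Greedy: pick C2 (covers 6 new) → pick C4 (covers 4 new) → pick C1 (covers 2 new) → pick C3 (covers 1 new). Total picks: 4.

4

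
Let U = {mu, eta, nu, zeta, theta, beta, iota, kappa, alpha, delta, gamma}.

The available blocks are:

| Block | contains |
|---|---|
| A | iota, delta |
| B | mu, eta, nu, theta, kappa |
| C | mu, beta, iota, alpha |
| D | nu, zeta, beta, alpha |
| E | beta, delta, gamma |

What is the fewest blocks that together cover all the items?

B, C, D, and E cover everything between them: the union {mu, eta, nu, zeta, theta, beta, iota, kappa, alpha, delta, gamma} is all of U.
No 3 of the 5 blocks cover everything (all 10 combinations miss at least one item), so 4 is optimal.

4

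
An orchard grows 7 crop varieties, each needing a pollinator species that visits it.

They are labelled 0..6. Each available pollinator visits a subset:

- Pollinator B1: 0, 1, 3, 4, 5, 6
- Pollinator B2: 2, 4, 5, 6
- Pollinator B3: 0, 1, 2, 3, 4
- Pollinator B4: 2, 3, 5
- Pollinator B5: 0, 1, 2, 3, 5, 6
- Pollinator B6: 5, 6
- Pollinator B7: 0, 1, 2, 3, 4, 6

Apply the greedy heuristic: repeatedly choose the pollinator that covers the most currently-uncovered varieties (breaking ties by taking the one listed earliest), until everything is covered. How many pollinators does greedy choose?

2

Greedy: pick B1 (covers 6 new) → pick B2 (covers 1 new). Total picks: 2.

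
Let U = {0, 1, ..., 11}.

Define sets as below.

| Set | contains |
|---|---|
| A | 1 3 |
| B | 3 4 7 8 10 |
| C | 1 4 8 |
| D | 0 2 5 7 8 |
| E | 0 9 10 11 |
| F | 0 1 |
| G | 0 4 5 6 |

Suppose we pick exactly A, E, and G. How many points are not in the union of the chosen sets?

3

Union of A, E, G = {0, 1, 3, 4, 5, 6, 9, 10, 11}.
Not covered: 2, 7, 8 — 3 points.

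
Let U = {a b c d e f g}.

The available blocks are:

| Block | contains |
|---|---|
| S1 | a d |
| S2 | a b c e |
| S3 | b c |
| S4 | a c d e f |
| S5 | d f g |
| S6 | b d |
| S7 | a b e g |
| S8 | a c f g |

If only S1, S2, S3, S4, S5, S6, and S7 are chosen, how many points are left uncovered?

Union of S1, S2, S3, S4, S5, S6, S7 = {a, b, c, d, e, f, g} — that's every point, so 0 are uncovered.

0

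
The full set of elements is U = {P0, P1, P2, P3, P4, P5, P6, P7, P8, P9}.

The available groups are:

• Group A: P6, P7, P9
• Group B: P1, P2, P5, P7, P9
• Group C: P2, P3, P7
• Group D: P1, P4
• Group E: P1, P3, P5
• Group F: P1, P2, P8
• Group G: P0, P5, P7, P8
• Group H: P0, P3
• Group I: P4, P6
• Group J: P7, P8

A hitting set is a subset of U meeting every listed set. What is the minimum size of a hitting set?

4

The 4 elements {P2, P3, P4, P7} hit every group.
No choice of 3 elements meets every group, so 4 is the minimum.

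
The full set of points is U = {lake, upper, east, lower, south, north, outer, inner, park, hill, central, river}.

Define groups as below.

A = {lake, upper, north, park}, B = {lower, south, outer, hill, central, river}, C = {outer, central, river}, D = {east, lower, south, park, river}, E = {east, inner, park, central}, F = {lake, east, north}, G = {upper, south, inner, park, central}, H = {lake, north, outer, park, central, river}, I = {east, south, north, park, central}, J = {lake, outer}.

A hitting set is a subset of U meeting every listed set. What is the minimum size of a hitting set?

The 3 points {north, outer, park} hit every group.
No choice of 2 points meets every group, so 3 is the minimum.

3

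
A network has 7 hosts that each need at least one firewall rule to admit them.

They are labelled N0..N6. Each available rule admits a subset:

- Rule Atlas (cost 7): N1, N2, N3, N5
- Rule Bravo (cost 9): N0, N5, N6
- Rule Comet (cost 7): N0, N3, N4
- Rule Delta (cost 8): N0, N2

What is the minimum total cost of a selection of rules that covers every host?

Atlas, Bravo, Comet together cover every host (Atlas ∪ Bravo ∪ Comet = {N0, N1, N2, N3, N4, N5, N6}); total cost 7 + 9 + 7 = 23.
No covering selection has total cost below 23.

23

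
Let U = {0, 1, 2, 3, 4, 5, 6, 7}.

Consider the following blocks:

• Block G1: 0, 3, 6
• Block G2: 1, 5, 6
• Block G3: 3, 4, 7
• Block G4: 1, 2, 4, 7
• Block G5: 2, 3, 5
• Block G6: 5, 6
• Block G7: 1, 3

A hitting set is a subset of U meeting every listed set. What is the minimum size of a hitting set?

3

H = {3, 4, 5} meets every block (each contains at least one member of H), and |H| = 3.
No choice of 2 items meets every block, so 3 is the minimum.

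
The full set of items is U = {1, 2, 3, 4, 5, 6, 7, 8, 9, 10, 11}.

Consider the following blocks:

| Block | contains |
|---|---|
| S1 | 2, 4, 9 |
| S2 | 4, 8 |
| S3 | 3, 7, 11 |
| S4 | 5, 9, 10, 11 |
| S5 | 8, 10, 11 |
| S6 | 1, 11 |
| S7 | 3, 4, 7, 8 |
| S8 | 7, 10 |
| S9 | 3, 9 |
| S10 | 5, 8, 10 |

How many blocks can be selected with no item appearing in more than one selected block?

S2, S6, S8, S9 are pairwise disjoint (S2={4,8}; S6={1,11}; S8={7,10}; S9={3,9}).
Every remaining block overlaps one of these, and no 5 of the listed blocks are pairwise disjoint, so 4 is the maximum.

4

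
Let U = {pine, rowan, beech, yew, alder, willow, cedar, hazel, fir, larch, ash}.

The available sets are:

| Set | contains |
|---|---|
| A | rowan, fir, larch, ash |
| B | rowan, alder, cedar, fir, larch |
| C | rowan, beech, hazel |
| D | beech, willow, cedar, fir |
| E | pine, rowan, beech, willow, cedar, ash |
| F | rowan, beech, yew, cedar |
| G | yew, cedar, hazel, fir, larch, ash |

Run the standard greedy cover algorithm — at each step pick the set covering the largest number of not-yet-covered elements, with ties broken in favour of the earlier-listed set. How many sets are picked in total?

Greedy: pick E (covers 6 new) → pick G (covers 4 new) → pick B (covers 1 new). Total picks: 3.

3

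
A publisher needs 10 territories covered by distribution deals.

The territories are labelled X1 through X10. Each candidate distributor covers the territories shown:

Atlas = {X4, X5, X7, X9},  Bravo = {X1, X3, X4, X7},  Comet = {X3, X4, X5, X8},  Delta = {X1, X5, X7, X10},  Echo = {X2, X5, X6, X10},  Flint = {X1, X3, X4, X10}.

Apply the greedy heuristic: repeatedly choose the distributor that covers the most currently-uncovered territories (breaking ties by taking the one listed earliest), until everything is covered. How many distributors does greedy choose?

4

Greedy: pick Atlas (covers 4 new) → pick Echo (covers 3 new) → pick Bravo (covers 2 new) → pick Comet (covers 1 new). Total picks: 4.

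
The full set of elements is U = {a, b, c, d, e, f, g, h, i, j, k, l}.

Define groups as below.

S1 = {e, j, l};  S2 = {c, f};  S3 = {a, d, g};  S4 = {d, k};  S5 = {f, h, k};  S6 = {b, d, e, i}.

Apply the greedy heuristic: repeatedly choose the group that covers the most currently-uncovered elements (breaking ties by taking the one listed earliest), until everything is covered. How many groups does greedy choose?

Greedy: pick S6 (covers 4 new) → pick S5 (covers 3 new) → pick S1 (covers 2 new) → pick S3 (covers 2 new) → pick S2 (covers 1 new). Total picks: 5.

5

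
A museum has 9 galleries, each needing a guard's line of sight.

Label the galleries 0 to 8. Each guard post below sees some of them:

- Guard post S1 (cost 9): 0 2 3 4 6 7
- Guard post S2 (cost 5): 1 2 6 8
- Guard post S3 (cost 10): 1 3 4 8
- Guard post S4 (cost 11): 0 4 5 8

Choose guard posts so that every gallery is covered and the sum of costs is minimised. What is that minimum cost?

S1, S2, S4 together cover every gallery (S1 ∪ S2 ∪ S4 = {0, 1, 2, 3, 4, 5, 6, 7, 8}); total cost 9 + 5 + 11 = 25.
No covering selection has total cost below 25.

25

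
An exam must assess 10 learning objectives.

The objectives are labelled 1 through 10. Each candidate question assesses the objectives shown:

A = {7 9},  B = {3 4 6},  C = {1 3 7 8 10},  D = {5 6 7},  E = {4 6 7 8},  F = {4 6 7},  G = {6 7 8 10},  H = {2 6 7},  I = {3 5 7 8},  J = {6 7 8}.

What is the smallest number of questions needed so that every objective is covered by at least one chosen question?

Take {A, C, D, F, H}. Their union is {1, 2, 3, 4, 5, 6, 7, 8, 9, 10}, which is all 10 objectives.
No 4 of the 10 questions cover everything (all 210 combinations miss at least one objective), so 5 is optimal.

5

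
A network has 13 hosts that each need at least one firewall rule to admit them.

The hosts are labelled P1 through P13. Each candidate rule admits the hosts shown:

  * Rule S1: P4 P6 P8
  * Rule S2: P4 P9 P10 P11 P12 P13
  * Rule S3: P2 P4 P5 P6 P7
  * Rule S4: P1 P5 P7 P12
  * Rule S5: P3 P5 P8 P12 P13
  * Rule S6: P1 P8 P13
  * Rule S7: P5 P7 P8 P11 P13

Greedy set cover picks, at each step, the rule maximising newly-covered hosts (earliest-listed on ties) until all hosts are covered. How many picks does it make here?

Greedy: pick S2 (covers 6 new) → pick S3 (covers 4 new) → pick S5 (covers 2 new) → pick S4 (covers 1 new). Total picks: 4.

4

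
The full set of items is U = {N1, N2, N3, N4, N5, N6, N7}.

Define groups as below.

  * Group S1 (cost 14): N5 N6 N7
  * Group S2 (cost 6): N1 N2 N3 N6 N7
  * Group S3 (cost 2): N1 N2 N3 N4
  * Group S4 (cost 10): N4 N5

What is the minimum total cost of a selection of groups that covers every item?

16

S1, S3 together cover every item (S1 ∪ S3 = {N1, N2, N3, N4, N5, N6, N7}); total cost 14 + 2 = 16.
The greedy pick S3, S2, S4 costs 18; no covering selection beats 16.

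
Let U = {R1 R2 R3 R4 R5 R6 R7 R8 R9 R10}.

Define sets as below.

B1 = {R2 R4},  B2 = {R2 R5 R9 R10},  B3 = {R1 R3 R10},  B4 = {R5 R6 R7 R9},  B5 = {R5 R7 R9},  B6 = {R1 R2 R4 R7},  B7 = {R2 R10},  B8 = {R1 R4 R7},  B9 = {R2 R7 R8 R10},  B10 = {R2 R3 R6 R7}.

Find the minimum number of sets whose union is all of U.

Take {B5, B8, B9, B10}. Their union is {R1, R2, R3, R4, R5, R6, R7, R8, R9, R10}, which is all 10 elements.
No 3 of the 10 sets cover everything (all 120 combinations miss at least one element), so 4 is optimal.

4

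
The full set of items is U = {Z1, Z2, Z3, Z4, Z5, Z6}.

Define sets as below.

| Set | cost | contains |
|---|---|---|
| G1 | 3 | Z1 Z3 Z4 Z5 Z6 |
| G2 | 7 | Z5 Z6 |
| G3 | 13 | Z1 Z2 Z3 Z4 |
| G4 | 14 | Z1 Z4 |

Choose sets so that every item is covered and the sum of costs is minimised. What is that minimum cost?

16

G1, G3 together cover every item (G1 ∪ G3 = {Z1, Z2, Z3, Z4, Z5, Z6}); total cost 3 + 13 = 16.
No covering selection has total cost below 16.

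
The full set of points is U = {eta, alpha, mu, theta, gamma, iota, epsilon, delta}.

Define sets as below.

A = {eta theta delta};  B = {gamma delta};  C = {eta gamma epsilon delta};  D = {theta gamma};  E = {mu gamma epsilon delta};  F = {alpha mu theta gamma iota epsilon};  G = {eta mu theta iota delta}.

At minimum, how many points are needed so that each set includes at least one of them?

H = {eta, gamma} meets every set (each contains at least one member of H), and |H| = 2.
No single point lies in every set, so at least 2 are needed and 2 is optimal.

2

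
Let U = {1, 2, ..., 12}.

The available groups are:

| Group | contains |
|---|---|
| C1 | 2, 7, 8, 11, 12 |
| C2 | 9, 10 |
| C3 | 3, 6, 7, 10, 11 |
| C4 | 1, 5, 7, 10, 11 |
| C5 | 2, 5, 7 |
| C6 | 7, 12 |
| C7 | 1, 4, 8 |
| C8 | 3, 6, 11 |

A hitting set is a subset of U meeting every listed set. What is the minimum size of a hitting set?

4

Take H = {1, 6, 7, 9}. Each listed group contains at least one of these, so H is a hitting set of size 4.
The groups C2, C6, C7, C8 are pairwise disjoint, so any hitting set needs a separate element for each — at least 4. Hence 4 is optimal.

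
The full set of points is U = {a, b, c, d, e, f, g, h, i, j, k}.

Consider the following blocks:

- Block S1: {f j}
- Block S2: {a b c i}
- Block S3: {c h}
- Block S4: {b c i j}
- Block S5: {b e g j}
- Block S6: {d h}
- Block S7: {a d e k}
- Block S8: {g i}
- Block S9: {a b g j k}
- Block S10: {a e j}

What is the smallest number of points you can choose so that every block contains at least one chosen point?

T = {d, h, i, j} meets every block (each contains at least one member of T), and |T| = 4.
The blocks S1, S3, S7, S8 are pairwise disjoint, so any hitting set needs a separate point for each — at least 4. Hence 4 is optimal.

4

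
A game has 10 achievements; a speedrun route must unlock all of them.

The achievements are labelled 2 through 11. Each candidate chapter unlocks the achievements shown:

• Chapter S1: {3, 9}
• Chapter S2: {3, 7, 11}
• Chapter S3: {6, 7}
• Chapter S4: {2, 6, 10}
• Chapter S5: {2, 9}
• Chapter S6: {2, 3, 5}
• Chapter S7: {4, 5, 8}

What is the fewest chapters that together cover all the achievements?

S2 and S4 and S5 and S7 together: S2 ∪ S4 ∪ S5 ∪ S7 = {2, 3, 4, 5, 6, 7, 8, 9, 10, 11} — every achievement is covered.
Each chapter has at most 3 achievements, and 3·3 = 9 < 10 — so at least 4 chapters are needed, and 4 is optimal.

4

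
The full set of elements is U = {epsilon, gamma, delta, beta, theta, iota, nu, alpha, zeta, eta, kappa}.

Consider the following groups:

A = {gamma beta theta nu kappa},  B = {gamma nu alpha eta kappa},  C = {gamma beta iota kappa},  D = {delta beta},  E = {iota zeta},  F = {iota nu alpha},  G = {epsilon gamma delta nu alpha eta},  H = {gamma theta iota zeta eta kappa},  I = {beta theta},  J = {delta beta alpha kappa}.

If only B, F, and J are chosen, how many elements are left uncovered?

Union of B, F, J = {gamma, delta, beta, iota, nu, alpha, eta, kappa}.
Not covered: epsilon, theta, zeta — 3 elements.

3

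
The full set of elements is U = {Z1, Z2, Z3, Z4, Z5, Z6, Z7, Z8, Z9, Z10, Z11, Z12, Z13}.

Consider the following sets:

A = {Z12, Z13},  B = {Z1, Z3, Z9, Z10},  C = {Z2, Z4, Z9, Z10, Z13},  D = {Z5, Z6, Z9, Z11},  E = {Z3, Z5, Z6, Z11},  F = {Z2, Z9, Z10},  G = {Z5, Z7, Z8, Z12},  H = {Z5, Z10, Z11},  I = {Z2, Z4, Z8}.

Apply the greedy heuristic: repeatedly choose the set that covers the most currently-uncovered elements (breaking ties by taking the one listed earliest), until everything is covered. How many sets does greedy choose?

4

Greedy: pick C (covers 5 new) → pick E (covers 4 new) → pick G (covers 3 new) → pick B (covers 1 new). Total picks: 4.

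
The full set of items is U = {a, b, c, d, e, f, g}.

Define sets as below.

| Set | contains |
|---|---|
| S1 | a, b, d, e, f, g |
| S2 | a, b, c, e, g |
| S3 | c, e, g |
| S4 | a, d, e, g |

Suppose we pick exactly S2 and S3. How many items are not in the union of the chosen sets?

2

Union of S2, S3 = {a, b, c, e, g}.
Not covered: d, f — 2 items.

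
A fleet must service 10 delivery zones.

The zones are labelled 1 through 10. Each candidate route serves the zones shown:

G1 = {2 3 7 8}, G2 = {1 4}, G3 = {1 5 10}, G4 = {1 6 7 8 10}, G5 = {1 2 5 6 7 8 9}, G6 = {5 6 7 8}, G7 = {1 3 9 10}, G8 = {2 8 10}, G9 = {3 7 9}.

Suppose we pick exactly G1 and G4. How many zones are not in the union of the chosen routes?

Union of G1, G4 = {1, 2, 3, 6, 7, 8, 10}.
Not covered: 4, 5, 9 — 3 zones.

3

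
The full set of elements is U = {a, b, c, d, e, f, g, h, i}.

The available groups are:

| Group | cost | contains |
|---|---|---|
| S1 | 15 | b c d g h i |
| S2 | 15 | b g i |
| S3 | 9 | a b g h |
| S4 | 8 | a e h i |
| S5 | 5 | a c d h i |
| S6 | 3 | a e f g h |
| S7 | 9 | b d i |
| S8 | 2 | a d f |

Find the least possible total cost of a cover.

17

S5, S6, S7 together cover every element (S5 ∪ S6 ∪ S7 = {a, b, c, d, e, f, g, h, i}); total cost 5 + 3 + 9 = 17.
No covering selection has total cost below 17.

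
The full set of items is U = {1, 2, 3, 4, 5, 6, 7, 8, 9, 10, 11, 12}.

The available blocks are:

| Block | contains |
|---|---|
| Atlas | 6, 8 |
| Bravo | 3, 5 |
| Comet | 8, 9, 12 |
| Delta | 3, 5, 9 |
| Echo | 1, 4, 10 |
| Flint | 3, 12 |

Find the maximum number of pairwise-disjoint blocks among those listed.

3

Atlas, Delta, Echo are pairwise disjoint (Atlas={6,8}; Delta={3,5,9}; Echo={1,4,10}).
Every remaining block overlaps one of these, and no 4 of the listed blocks are pairwise disjoint, so 3 is the maximum.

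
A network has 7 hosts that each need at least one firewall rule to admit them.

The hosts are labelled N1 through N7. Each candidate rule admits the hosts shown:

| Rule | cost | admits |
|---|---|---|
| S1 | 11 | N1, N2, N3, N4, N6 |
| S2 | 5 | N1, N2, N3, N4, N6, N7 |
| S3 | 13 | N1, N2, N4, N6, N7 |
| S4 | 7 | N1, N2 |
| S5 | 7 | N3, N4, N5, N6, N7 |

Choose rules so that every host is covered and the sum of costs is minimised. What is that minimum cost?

12

S2, S5 together cover every host (S2 ∪ S5 = {N1, N2, N3, N4, N5, N6, N7}); total cost 5 + 7 = 12.
No covering selection has total cost below 12.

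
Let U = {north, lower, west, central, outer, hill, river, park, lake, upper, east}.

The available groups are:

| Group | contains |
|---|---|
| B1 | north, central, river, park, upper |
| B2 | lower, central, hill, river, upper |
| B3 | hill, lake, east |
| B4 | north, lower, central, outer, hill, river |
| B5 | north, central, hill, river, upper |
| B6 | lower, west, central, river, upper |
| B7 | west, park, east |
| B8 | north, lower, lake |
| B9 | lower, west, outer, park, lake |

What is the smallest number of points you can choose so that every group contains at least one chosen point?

The 3 points {lower, hill, park} hit every group.
No choice of 2 points meets every group, so 3 is the minimum.

3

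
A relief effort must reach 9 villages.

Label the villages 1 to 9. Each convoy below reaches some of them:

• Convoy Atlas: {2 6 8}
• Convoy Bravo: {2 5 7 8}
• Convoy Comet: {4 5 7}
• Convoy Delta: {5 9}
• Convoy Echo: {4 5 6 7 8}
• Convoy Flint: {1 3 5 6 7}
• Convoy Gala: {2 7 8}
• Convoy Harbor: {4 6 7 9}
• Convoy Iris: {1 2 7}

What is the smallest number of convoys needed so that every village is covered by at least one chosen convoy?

3

Take {Flint, Gala, Harbor}. Their union is {1, 2, 3, 4, 5, 6, 7, 8, 9}, which is all 9 villages.
Only Flint contains 3, so Flint is forced; the remaining 4 villages need at least 2 more convoys (each remaining convoy adds at most 2) — so at least 3 convoys are needed, and 3 is optimal.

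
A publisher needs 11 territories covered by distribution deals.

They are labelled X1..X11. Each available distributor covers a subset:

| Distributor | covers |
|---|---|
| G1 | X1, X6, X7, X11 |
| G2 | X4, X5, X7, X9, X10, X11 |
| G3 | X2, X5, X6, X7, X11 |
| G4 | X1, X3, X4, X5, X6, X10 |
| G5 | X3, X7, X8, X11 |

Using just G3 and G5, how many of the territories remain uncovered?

Union of G3, G5 = {X2, X3, X5, X6, X7, X8, X11}.
Not covered: X1, X4, X9, X10 — 4 territories.

4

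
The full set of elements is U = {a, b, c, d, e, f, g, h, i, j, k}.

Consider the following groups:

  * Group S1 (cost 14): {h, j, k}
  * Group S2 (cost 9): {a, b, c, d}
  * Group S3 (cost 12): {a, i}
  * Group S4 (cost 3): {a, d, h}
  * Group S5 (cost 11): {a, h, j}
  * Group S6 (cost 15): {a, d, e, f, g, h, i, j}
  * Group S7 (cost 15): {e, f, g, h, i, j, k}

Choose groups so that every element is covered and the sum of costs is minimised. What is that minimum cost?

24

S2, S7 together cover every element (S2 ∪ S7 = {a, b, c, d, e, f, g, h, i, j, k}); total cost 9 + 15 = 24.
The greedy pick S4, S7, S2 costs 27; no covering selection beats 24.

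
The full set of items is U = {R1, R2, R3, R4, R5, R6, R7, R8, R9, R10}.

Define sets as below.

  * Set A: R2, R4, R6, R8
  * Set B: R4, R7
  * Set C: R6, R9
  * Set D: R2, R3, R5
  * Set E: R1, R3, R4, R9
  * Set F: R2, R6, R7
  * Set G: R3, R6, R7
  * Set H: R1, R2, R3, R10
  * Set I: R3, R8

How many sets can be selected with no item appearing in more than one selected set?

3

B, C, H are pairwise disjoint (B={R4,R7}; C={R6,R9}; H={R1,R2,R3,R10}).
Every remaining set overlaps one of these, and no 4 of the listed sets are pairwise disjoint, so 3 is the maximum.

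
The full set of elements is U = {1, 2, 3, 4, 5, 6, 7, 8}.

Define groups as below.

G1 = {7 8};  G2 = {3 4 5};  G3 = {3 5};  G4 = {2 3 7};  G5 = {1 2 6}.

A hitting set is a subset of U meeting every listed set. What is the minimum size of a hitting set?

Take H = {2, 5, 7}. Each listed group contains at least one of these, so H is a hitting set of size 3.
The groups G1, G3, G5 are pairwise disjoint, so any hitting set needs a separate element for each — at least 3. Hence 3 is optimal.

3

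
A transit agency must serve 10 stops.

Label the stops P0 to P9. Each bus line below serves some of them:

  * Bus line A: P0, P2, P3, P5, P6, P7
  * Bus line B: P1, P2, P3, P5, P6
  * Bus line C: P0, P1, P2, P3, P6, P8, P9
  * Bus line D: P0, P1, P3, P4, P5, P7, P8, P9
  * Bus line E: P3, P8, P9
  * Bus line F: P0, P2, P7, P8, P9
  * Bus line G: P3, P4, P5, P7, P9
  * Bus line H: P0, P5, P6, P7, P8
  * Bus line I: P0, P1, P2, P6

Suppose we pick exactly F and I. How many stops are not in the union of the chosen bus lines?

3

Union of F, I = {P0, P1, P2, P6, P7, P8, P9}.
Not covered: P3, P4, P5 — 3 stops.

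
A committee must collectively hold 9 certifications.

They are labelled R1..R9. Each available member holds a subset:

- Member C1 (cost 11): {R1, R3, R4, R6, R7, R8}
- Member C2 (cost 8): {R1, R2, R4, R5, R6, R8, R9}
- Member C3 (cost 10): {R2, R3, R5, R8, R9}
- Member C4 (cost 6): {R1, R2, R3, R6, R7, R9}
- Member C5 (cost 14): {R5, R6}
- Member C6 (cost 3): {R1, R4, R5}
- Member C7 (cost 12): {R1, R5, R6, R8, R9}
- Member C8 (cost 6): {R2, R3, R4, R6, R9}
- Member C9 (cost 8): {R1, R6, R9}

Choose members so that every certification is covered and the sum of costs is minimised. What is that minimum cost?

C2, C4 together cover every certification (C2 ∪ C4 = {R1, R2, R3, R4, R5, R6, R7, R8, R9}); total cost 8 + 6 = 14.
The greedy pick C4, C6, C2 costs 17; no covering selection beats 14.

14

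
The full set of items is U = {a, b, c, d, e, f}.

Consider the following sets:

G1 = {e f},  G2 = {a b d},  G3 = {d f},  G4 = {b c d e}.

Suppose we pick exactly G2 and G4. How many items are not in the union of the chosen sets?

1

Union of G2, G4 = {a, b, c, d, e}.
Not covered: f — 1 item.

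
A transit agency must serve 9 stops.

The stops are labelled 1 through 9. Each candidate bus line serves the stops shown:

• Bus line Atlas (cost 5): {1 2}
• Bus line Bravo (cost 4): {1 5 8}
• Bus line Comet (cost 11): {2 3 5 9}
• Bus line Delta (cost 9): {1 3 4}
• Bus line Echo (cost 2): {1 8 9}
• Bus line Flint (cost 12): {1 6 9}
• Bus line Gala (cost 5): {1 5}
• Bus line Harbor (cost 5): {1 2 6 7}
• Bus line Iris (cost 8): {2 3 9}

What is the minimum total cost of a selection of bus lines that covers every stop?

Bravo, Delta, Echo, Harbor together cover every stop (Bravo ∪ Delta ∪ Echo ∪ Harbor = {1, 2, 3, 4, 5, 6, 7, 8, 9}); total cost 4 + 9 + 2 + 5 = 20.
No covering selection has total cost below 20.

20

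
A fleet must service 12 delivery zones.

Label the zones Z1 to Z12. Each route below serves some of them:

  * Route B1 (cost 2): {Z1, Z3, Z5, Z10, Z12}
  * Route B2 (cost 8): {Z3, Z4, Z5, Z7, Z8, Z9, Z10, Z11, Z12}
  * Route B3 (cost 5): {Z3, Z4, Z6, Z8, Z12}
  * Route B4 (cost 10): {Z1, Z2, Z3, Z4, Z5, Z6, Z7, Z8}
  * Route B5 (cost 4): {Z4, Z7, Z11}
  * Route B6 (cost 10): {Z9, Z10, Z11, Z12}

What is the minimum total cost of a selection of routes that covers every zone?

B2, B4 together cover every zone (B2 ∪ B4 = {Z1, Z2, Z3, Z4, Z5, Z6, Z7, Z8, Z9, Z10, Z11, Z12}); total cost 8 + 10 = 18.
The greedy pick B1, B5, B3, B2, B4 costs 29; no covering selection beats 18.

18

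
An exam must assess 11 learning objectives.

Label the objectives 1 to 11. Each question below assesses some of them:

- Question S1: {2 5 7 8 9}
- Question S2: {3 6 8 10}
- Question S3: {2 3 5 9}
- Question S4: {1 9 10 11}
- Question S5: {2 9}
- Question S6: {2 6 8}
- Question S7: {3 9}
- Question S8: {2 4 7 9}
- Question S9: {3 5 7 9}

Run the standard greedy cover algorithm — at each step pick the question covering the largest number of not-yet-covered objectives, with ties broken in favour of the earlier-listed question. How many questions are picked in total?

4

Greedy: pick S1 (covers 5 new) → pick S2 (covers 3 new) → pick S4 (covers 2 new) → pick S8 (covers 1 new). Total picks: 4.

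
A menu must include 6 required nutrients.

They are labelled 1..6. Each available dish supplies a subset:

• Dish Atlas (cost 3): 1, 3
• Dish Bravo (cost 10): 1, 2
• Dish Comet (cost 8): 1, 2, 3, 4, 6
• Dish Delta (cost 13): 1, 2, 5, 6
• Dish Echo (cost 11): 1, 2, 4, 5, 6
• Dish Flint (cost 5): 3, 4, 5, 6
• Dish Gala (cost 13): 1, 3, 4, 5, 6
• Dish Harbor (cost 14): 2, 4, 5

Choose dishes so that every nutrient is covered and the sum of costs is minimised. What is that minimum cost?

Comet, Flint together cover every nutrient (Comet ∪ Flint = {1, 2, 3, 4, 5, 6}); total cost 8 + 5 = 13.
The greedy pick Flint, Atlas, Comet costs 16; no covering selection beats 13.

13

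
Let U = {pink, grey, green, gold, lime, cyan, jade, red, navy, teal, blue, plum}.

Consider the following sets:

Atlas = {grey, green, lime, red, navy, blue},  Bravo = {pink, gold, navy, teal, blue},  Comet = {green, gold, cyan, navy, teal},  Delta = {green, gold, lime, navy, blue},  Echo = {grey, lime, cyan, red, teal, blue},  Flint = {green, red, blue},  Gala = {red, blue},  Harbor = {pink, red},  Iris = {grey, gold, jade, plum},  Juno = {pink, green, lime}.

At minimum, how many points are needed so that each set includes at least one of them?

3

H = {pink, gold, blue} meets every set (each contains at least one member of H), and |H| = 3.
The sets Gala, Iris, Juno are pairwise disjoint, so any hitting set needs a separate point for each — at least 3. Hence 3 is optimal.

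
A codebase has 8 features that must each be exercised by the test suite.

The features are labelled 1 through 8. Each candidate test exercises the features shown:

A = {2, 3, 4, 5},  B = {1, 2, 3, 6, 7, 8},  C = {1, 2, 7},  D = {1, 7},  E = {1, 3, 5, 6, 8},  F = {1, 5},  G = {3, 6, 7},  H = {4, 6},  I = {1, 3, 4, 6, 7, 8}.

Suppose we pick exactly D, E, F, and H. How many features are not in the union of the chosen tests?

1

Union of D, E, F, H = {1, 3, 4, 5, 6, 7, 8}.
Not covered: 2 — 1 feature.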